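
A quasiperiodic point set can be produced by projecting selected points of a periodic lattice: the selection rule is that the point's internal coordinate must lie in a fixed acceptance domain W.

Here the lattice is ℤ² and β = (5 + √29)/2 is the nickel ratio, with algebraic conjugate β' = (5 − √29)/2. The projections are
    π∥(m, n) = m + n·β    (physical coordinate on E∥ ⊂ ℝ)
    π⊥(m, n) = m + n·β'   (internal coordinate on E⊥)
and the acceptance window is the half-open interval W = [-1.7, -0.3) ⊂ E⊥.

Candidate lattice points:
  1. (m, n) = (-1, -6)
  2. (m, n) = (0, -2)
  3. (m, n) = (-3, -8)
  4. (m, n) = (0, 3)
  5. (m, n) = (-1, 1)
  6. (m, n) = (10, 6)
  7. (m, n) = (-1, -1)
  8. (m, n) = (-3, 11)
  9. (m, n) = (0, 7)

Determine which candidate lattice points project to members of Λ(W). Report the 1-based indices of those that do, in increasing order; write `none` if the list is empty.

β' = (5−√29)/2 ≈ -0.19258.
candidate 1: (m,n)=(-1,-6) → π∥ = -1-6·β ≈ -32.15549, π⊥ = -1-6·β' ≈ 0.15549 ∉ [-1.7, -0.3) ⇒ out
candidate 2: (m,n)=(0,-2) → π∥ = 0-2·β ≈ -10.38516, π⊥ = 0-2·β' ≈ 0.38516 ∉ [-1.7, -0.3) ⇒ out
candidate 3: (m,n)=(-3,-8) → π∥ = -3-8·β ≈ -44.54066, π⊥ = -3-8·β' ≈ -1.45934 ∈ [-1.7, -0.3) ⇒ IN Λ
candidate 4: (m,n)=(0,3) → π∥ = 0+3·β ≈ 15.57775, π⊥ = 0+3·β' ≈ -0.57775 ∈ [-1.7, -0.3) ⇒ IN Λ
candidate 5: (m,n)=(-1,1) → π∥ = -1+1·β ≈ 4.19258, π⊥ = -1+1·β' ≈ -1.19258 ∈ [-1.7, -0.3) ⇒ IN Λ
candidate 6: (m,n)=(10,6) → π∥ = 10+6·β ≈ 41.15549, π⊥ = 10+6·β' ≈ 8.84451 ∉ [-1.7, -0.3) ⇒ out
candidate 7: (m,n)=(-1,-1) → π∥ = -1-1·β ≈ -6.19258, π⊥ = -1-1·β' ≈ -0.80742 ∈ [-1.7, -0.3) ⇒ IN Λ
candidate 8: (m,n)=(-3,11) → π∥ = -3+11·β ≈ 54.11841, π⊥ = -3+11·β' ≈ -5.11841 ∉ [-1.7, -0.3) ⇒ out
candidate 9: (m,n)=(0,7) → π∥ = 0+7·β ≈ 36.34808, π⊥ = 0+7·β' ≈ -1.34808 ∈ [-1.7, -0.3) ⇒ IN Λ

3, 4, 5, 7, 9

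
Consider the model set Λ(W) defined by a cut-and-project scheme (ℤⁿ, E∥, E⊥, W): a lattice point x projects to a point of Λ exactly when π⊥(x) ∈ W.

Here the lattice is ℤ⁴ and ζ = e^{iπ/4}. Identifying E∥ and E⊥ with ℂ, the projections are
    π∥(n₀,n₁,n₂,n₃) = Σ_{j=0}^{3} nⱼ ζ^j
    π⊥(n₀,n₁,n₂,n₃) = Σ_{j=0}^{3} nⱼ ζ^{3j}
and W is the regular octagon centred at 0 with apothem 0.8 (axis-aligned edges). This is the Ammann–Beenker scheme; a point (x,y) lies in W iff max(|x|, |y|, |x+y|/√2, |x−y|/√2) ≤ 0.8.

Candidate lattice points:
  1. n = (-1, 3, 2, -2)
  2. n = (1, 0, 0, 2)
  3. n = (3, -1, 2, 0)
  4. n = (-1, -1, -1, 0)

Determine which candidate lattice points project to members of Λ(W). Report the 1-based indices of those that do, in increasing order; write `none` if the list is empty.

4

With ζ = e^{iπ/4} the internal vectors are ζ^0,ζ^3,ζ^6,ζ^9.
#1 (-1, 3, 2, -2): internal (-4.53553, -1.29289); octagon support 4.53553 vs apothem 0.8 → ∉ W
#2 (1, 0, 0, 2): internal (2.41421, 1.41421); octagon support 2.70711 vs apothem 0.8 → ∉ W
#3 (3, -1, 2, 0): internal (3.70711, -2.70711); octagon support 4.53553 vs apothem 0.8 → ∉ W
#4 (-1, -1, -1, 0): internal (-0.29289, 0.29289); octagon support 0.41421 vs apothem 0.8 → ∈ W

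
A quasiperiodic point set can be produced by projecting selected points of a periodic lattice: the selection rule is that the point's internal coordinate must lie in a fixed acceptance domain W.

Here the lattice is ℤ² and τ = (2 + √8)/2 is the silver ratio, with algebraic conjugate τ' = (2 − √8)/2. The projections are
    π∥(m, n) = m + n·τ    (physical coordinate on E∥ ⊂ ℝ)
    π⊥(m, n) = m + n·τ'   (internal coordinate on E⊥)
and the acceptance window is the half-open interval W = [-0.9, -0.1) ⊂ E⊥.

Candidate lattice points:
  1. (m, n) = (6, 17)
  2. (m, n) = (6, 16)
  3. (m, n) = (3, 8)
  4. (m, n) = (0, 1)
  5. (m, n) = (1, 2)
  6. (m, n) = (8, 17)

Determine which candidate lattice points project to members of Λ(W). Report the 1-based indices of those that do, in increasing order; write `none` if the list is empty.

τ' = (2−√8)/2 ≈ -0.414214.
[1] lift (6,17): star map gives -1.041631; window check -0.9 ≤ -1.041631 < -0.1 is false → out
[2] lift (6,16): star map gives -0.627417; window check -0.9 ≤ -0.627417 < -0.1 is true → IN Λ
[3] lift (3,8): star map gives -0.313708; window check -0.9 ≤ -0.313708 < -0.1 is true → IN Λ
[4] lift (0,1): star map gives -0.414214; window check -0.9 ≤ -0.414214 < -0.1 is true → IN Λ
[5] lift (1,2): star map gives 0.171573; window check -0.9 ≤ 0.171573 < -0.1 is false → out
[6] lift (8,17): star map gives 0.958369; window check -0.9 ≤ 0.958369 < -0.1 is false → out

2, 3, 4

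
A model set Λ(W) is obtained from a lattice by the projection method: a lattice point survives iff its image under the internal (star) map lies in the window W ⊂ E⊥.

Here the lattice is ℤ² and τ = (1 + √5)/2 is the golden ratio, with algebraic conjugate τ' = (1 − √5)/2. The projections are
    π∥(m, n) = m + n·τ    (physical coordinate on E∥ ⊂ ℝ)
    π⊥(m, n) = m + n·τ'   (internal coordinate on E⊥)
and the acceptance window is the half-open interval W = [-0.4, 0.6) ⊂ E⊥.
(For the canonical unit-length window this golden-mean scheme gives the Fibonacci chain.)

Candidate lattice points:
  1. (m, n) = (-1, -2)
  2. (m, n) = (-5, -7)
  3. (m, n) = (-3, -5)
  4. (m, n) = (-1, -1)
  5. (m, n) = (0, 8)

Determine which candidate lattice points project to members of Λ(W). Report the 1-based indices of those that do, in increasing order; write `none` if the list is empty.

1, 3, 4

Numerically τ ≈ 1.61803 and τ' = −1/τ ≈ -0.61803.
[1] lift (-1,-2): star map gives 0.23607; window check -0.4 ≤ 0.23607 < 0.6 is true → IN Λ
[2] lift (-5,-7): star map gives -0.67376; window check -0.4 ≤ -0.67376 < 0.6 is false → out
[3] lift (-3,-5): star map gives 0.09017; window check -0.4 ≤ 0.09017 < 0.6 is true → IN Λ
[4] lift (-1,-1): star map gives -0.38197; window check -0.4 ≤ -0.38197 < 0.6 is true → IN Λ
[5] lift (0,8): star map gives -4.94427; window check -0.4 ≤ -4.94427 < 0.6 is false → out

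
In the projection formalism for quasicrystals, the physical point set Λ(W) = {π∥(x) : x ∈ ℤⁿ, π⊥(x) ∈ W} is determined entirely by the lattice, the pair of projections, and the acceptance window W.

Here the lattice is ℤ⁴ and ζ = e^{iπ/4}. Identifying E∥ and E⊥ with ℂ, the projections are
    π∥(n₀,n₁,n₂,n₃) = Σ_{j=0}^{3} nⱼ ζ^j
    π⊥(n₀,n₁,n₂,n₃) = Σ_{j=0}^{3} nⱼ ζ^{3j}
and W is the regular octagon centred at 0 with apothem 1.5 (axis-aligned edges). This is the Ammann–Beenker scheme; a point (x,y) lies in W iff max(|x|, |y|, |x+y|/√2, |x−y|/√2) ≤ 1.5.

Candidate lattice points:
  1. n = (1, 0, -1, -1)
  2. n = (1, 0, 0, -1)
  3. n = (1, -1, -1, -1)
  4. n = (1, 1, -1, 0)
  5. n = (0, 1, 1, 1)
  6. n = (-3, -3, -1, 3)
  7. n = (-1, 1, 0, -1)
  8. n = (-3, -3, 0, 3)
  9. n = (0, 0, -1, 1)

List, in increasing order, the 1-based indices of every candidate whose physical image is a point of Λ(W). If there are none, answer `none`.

1, 2, 3, 5, 8

With ζ = e^{iπ/4} the internal vectors are ζ^0,ζ^3,ζ^6,ζ^9.
#1 (1, 0, -1, -1): internal (0.292893, 0.292893); octagon support 0.414214 vs apothem 1.5 → ∈ W
#2 (1, 0, 0, -1): internal (0.292893, -0.707107); octagon support 0.707107 vs apothem 1.5 → ∈ W
#3 (1, -1, -1, -1): internal (1.000000, -0.414214); octagon support 1.000000 vs apothem 1.5 → ∈ W
#4 (1, 1, -1, 0): internal (0.292893, 1.707107); octagon support 1.707107 vs apothem 1.5 → ∉ W
#5 (0, 1, 1, 1): internal (0.000000, 0.414214); octagon support 0.414214 vs apothem 1.5 → ∈ W
#6 (-3, -3, -1, 3): internal (1.242641, 1.000000); octagon support 1.585786 vs apothem 1.5 → ∉ W
#7 (-1, 1, 0, -1): internal (-2.414214, 0.000000); octagon support 2.414214 vs apothem 1.5 → ∉ W
#8 (-3, -3, 0, 3): internal (1.242641, 0.000000); octagon support 1.242641 vs apothem 1.5 → ∈ W
#9 (0, 0, -1, 1): internal (0.707107, 1.707107); octagon support 1.707107 vs apothem 1.5 → ∉ W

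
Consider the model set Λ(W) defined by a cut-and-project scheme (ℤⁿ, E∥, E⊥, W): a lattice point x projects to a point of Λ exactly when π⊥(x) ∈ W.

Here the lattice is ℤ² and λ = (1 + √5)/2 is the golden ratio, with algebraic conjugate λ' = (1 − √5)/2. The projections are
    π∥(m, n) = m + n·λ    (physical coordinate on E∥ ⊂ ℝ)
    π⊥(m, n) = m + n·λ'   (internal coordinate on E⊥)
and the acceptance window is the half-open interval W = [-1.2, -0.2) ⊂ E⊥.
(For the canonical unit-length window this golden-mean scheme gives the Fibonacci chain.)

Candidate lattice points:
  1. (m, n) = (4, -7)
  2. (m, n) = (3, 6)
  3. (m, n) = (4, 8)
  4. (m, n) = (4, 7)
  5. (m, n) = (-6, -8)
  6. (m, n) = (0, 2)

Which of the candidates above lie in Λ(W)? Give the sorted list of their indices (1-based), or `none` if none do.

2, 3, 4, 5

λ' = (1−√5)/2 ≈ -0.61803.
#1 (4,-7): internal coord 4 + (-7)·λ' = +8.32624; +8.32624 ∉ [-1.2, -0.2) → out
#2 (3,6): internal coord 3 + (6)·λ' = -0.70820; -0.70820 ∈ [-1.2, -0.2) → IN Λ
#3 (4,8): internal coord 4 + (8)·λ' = -0.94427; -0.94427 ∈ [-1.2, -0.2) → IN Λ
#4 (4,7): internal coord 4 + (7)·λ' = -0.32624; -0.32624 ∈ [-1.2, -0.2) → IN Λ
#5 (-6,-8): internal coord -6 + (-8)·λ' = -1.05573; -1.05573 ∈ [-1.2, -0.2) → IN Λ
#6 (0,2): internal coord 0 + (2)·λ' = -1.23607; -1.23607 ∉ [-1.2, -0.2) → out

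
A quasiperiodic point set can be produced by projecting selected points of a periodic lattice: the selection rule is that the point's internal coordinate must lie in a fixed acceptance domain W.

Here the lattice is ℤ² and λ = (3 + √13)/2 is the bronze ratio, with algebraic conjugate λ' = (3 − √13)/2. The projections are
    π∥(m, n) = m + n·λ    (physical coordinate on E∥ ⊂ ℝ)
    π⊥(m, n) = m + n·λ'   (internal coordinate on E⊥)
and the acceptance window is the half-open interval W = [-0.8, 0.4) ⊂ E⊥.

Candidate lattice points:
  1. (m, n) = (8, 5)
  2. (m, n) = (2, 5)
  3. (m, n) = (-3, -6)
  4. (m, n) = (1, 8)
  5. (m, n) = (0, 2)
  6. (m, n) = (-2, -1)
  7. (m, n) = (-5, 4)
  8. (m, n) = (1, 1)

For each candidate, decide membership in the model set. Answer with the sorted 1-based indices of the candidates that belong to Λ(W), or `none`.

5

λ' = (3−√13)/2 ≈ -0.30278.
candidate 1: (m,n)=(8,5) → π∥ = 8+5·λ ≈ 24.51388, π⊥ = 8+5·λ' ≈ 6.48612 ∉ [-0.8, 0.4) ⇒ out
candidate 2: (m,n)=(2,5) → π∥ = 2+5·λ ≈ 18.51388, π⊥ = 2+5·λ' ≈ 0.48612 ∉ [-0.8, 0.4) ⇒ out
candidate 3: (m,n)=(-3,-6) → π∥ = -3-6·λ ≈ -22.81665, π⊥ = -3-6·λ' ≈ -1.18335 ∉ [-0.8, 0.4) ⇒ out
candidate 4: (m,n)=(1,8) → π∥ = 1+8·λ ≈ 27.42221, π⊥ = 1+8·λ' ≈ -1.42221 ∉ [-0.8, 0.4) ⇒ out
candidate 5: (m,n)=(0,2) → π∥ = 0+2·λ ≈ 6.60555, π⊥ = 0+2·λ' ≈ -0.60555 ∈ [-0.8, 0.4) ⇒ IN Λ
candidate 6: (m,n)=(-2,-1) → π∥ = -2-1·λ ≈ -5.30278, π⊥ = -2-1·λ' ≈ -1.69722 ∉ [-0.8, 0.4) ⇒ out
candidate 7: (m,n)=(-5,4) → π∥ = -5+4·λ ≈ 8.21110, π⊥ = -5+4·λ' ≈ -6.21110 ∉ [-0.8, 0.4) ⇒ out
candidate 8: (m,n)=(1,1) → π∥ = 1+1·λ ≈ 4.30278, π⊥ = 1+1·λ' ≈ 0.69722 ∉ [-0.8, 0.4) ⇒ out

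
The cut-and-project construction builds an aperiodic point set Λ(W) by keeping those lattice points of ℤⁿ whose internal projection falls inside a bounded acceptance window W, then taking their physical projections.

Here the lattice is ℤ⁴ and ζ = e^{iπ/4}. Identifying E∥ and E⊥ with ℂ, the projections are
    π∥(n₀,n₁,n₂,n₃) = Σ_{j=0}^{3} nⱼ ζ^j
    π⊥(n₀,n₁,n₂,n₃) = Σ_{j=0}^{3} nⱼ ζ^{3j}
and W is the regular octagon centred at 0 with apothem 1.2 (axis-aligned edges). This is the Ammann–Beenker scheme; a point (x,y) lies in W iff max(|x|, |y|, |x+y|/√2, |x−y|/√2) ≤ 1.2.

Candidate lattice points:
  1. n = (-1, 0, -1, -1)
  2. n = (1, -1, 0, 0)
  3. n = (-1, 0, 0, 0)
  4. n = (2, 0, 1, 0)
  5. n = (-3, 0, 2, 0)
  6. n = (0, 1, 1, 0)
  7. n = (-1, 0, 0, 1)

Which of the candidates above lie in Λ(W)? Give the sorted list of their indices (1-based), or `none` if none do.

3, 6, 7

With ζ = e^{iπ/4} the internal vectors are ζ^0,ζ^3,ζ^6,ζ^9.
candidate 1: n = (-1, 0, -1, -1) → π⊥ ≈ (-1.7071, +0.2929); max(|x|,|y|,|x±y|/√2) = 1.7071 > 1.2 ⇒ ∉ W
candidate 2: n = (1, -1, 0, 0) → π⊥ ≈ (+1.7071, -0.7071); max(|x|,|y|,|x±y|/√2) = 1.7071 > 1.2 ⇒ ∉ W
candidate 3: n = (-1, 0, 0, 0) → π⊥ ≈ (-1.0000, +0.0000); max(|x|,|y|,|x±y|/√2) = 1.0000 ≤ 1.2 ⇒ ∈ W
candidate 4: n = (2, 0, 1, 0) → π⊥ ≈ (+2.0000, -1.0000); max(|x|,|y|,|x±y|/√2) = 2.1213 > 1.2 ⇒ ∉ W
candidate 5: n = (-3, 0, 2, 0) → π⊥ ≈ (-3.0000, -2.0000); max(|x|,|y|,|x±y|/√2) = 3.5355 > 1.2 ⇒ ∉ W
candidate 6: n = (0, 1, 1, 0) → π⊥ ≈ (-0.7071, -0.2929); max(|x|,|y|,|x±y|/√2) = 0.7071 ≤ 1.2 ⇒ ∈ W
candidate 7: n = (-1, 0, 0, 1) → π⊥ ≈ (-0.2929, +0.7071); max(|x|,|y|,|x±y|/√2) = 0.7071 ≤ 1.2 ⇒ ∈ W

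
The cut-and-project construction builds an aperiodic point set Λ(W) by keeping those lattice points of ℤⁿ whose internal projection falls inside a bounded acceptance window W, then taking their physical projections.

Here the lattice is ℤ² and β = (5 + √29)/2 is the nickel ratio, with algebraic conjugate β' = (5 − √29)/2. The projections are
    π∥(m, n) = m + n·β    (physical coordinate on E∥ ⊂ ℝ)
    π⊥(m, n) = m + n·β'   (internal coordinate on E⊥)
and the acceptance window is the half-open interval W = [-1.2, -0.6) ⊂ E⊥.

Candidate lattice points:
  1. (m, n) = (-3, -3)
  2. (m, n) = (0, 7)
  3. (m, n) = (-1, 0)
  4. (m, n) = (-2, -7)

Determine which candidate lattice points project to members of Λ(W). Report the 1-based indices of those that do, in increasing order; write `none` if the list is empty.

Compute β' = (5−√29)/2 = -0.19258, so π⊥(m,n) = m -0.19258·n.
[1] lift (-3,-3): star map gives -2.42225; window check -1.2 ≤ -2.42225 < -0.6 is false → out
[2] lift (0,7): star map gives -1.34808; window check -1.2 ≤ -1.34808 < -0.6 is false → out
[3] lift (-1,0): star map gives -1.00000; window check -1.2 ≤ -1.00000 < -0.6 is true → IN Λ
[4] lift (-2,-7): star map gives -0.65192; window check -1.2 ≤ -0.65192 < -0.6 is true → IN Λ

3, 4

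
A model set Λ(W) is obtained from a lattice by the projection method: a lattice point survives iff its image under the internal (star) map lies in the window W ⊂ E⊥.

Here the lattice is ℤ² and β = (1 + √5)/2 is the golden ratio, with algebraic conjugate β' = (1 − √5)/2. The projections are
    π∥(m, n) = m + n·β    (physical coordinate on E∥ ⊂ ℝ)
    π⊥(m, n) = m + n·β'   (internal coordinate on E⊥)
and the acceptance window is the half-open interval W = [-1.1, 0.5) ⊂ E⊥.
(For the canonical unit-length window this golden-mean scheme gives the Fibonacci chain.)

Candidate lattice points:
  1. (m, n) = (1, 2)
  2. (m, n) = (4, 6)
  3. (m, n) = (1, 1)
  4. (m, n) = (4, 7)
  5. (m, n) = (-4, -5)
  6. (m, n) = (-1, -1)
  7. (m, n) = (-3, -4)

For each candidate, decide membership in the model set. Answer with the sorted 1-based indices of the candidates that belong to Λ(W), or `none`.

1, 2, 3, 4, 5, 6, 7

Compute β' = (1−√5)/2 = -0.618034, so π⊥(m,n) = m -0.618034·n.
[1] lift (1,2): star map gives -0.236068; window check -1.1 ≤ -0.236068 < 0.5 is true → IN Λ
[2] lift (4,6): star map gives 0.291796; window check -1.1 ≤ 0.291796 < 0.5 is true → IN Λ
[3] lift (1,1): star map gives 0.381966; window check -1.1 ≤ 0.381966 < 0.5 is true → IN Λ
[4] lift (4,7): star map gives -0.326238; window check -1.1 ≤ -0.326238 < 0.5 is true → IN Λ
[5] lift (-4,-5): star map gives -0.909830; window check -1.1 ≤ -0.909830 < 0.5 is true → IN Λ
[6] lift (-1,-1): star map gives -0.381966; window check -1.1 ≤ -0.381966 < 0.5 is true → IN Λ
[7] lift (-3,-4): star map gives -0.527864; window check -1.1 ≤ -0.527864 < 0.5 is true → IN Λ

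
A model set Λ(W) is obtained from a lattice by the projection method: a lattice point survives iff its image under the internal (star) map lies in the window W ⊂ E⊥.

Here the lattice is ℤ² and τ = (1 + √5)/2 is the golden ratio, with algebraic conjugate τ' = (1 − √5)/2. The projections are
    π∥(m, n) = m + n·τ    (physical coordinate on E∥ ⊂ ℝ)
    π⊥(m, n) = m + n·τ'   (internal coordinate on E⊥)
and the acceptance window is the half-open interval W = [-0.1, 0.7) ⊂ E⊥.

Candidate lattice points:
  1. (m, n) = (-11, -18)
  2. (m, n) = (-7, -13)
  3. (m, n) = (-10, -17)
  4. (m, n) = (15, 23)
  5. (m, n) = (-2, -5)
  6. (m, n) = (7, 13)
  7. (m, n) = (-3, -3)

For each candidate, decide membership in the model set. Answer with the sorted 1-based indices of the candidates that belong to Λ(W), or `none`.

1, 3

Compute τ' = (1−√5)/2 = -0.61803, so π⊥(m,n) = m -0.61803·n.
[1] lift (-11,-18): star map gives 0.12461; window check -0.1 ≤ 0.12461 < 0.7 is true → IN Λ
[2] lift (-7,-13): star map gives 1.03444; window check -0.1 ≤ 1.03444 < 0.7 is false → out
[3] lift (-10,-17): star map gives 0.50658; window check -0.1 ≤ 0.50658 < 0.7 is true → IN Λ
[4] lift (15,23): star map gives 0.78522; window check -0.1 ≤ 0.78522 < 0.7 is false → out
[5] lift (-2,-5): star map gives 1.09017; window check -0.1 ≤ 1.09017 < 0.7 is false → out
[6] lift (7,13): star map gives -1.03444; window check -0.1 ≤ -1.03444 < 0.7 is false → out
[7] lift (-3,-3): star map gives -1.14590; window check -0.1 ≤ -1.14590 < 0.7 is false → out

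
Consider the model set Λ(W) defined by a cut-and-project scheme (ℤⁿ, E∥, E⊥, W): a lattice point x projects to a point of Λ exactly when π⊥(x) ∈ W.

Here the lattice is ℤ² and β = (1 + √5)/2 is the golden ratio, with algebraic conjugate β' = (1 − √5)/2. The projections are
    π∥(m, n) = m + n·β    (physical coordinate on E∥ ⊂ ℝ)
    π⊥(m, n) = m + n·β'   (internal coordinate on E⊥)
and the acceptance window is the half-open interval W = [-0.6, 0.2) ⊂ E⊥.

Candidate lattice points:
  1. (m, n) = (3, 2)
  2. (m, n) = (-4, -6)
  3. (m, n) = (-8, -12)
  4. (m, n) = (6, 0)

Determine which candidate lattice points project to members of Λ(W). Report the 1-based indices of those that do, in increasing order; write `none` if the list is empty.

2, 3

Compute β' = (1−√5)/2 = -0.618034, so π⊥(m,n) = m -0.618034·n.
#1 (3,2): internal coord 3 + (2)·β' = +1.763932; +1.763932 ∉ [-0.6, 0.2) → out
#2 (-4,-6): internal coord -4 + (-6)·β' = -0.291796; -0.291796 ∈ [-0.6, 0.2) → IN Λ
#3 (-8,-12): internal coord -8 + (-12)·β' = -0.583592; -0.583592 ∈ [-0.6, 0.2) → IN Λ
#4 (6,0): internal coord 6 + (0)·β' = +6.000000; +6.000000 ∉ [-0.6, 0.2) → out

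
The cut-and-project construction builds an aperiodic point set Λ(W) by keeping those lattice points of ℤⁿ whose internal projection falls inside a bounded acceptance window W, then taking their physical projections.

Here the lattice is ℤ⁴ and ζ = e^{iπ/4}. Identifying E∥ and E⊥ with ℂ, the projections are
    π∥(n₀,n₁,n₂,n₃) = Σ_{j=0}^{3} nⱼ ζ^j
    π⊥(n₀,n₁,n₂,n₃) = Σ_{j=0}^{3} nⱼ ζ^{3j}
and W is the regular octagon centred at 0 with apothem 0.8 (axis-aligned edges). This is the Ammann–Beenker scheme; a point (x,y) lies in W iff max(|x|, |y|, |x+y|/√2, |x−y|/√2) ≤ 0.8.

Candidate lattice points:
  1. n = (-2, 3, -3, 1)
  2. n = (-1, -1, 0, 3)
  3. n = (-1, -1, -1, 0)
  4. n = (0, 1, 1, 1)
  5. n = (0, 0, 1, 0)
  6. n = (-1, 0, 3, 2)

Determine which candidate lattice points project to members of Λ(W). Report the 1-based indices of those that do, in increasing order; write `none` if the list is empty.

3, 4

Internal map: ζ^{3j} for j=0..3 gives (1,0), (−√2/2,√2/2), (0,−1), (√2/2,√2/2).
#1 (-2, 3, -3, 1): internal (-3.41421, 5.82843); octagon support 6.53553 vs apothem 0.8 → ∉ W
#2 (-1, -1, 0, 3): internal (1.82843, 1.41421); octagon support 2.29289 vs apothem 0.8 → ∉ W
#3 (-1, -1, -1, 0): internal (-0.29289, 0.29289); octagon support 0.41421 vs apothem 0.8 → ∈ W
#4 (0, 1, 1, 1): internal (0.00000, 0.41421); octagon support 0.41421 vs apothem 0.8 → ∈ W
#5 (0, 0, 1, 0): internal (0.00000, -1.00000); octagon support 1.00000 vs apothem 0.8 → ∉ W
#6 (-1, 0, 3, 2): internal (0.41421, -1.58579); octagon support 1.58579 vs apothem 0.8 → ∉ W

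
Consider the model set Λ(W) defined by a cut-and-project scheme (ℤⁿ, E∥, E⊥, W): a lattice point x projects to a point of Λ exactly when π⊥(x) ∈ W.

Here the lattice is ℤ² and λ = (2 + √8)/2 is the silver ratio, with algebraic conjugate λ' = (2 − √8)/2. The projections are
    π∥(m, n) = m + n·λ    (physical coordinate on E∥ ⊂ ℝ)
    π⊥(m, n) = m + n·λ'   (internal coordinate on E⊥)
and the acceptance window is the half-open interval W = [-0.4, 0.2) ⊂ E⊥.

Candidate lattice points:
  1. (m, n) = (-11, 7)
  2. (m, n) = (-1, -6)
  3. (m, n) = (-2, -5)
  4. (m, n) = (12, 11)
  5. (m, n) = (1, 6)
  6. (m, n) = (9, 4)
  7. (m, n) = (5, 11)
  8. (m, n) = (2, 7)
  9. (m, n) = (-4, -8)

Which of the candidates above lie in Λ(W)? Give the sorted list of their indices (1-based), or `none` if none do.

λ' = (2−√8)/2 ≈ -0.4142.
#1 (-11,7): internal coord -11 + (7)·λ' = -13.8995; -13.8995 ∉ [-0.4, 0.2) → out
#2 (-1,-6): internal coord -1 + (-6)·λ' = +1.4853; +1.4853 ∉ [-0.4, 0.2) → out
#3 (-2,-5): internal coord -2 + (-5)·λ' = +0.0711; +0.0711 ∈ [-0.4, 0.2) → IN Λ
#4 (12,11): internal coord 12 + (11)·λ' = +7.4437; +7.4437 ∉ [-0.4, 0.2) → out
#5 (1,6): internal coord 1 + (6)·λ' = -1.4853; -1.4853 ∉ [-0.4, 0.2) → out
#6 (9,4): internal coord 9 + (4)·λ' = +7.3431; +7.3431 ∉ [-0.4, 0.2) → out
#7 (5,11): internal coord 5 + (11)·λ' = +0.4437; +0.4437 ∉ [-0.4, 0.2) → out
#8 (2,7): internal coord 2 + (7)·λ' = -0.8995; -0.8995 ∉ [-0.4, 0.2) → out
#9 (-4,-8): internal coord -4 + (-8)·λ' = -0.6863; -0.6863 ∉ [-0.4, 0.2) → out

3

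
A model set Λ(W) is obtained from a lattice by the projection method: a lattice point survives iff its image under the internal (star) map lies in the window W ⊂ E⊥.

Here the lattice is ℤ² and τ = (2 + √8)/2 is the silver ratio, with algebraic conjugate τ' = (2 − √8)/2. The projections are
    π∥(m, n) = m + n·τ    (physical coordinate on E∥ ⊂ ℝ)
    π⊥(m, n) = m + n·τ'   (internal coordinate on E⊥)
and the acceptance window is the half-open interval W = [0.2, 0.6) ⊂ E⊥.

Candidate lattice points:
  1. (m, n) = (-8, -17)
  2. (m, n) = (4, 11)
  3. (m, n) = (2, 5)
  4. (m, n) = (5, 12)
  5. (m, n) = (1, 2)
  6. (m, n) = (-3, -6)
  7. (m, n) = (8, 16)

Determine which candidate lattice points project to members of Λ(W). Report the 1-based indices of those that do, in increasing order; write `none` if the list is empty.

Compute τ' = (2−√8)/2 = -0.41421, so π⊥(m,n) = m -0.41421·n.
#1 (-8,-17): internal coord -8 + (-17)·τ' = -0.95837; -0.95837 ∉ [0.2, 0.6) → out
#2 (4,11): internal coord 4 + (11)·τ' = -0.55635; -0.55635 ∉ [0.2, 0.6) → out
#3 (2,5): internal coord 2 + (5)·τ' = -0.07107; -0.07107 ∉ [0.2, 0.6) → out
#4 (5,12): internal coord 5 + (12)·τ' = +0.02944; +0.02944 ∉ [0.2, 0.6) → out
#5 (1,2): internal coord 1 + (2)·τ' = +0.17157; +0.17157 ∉ [0.2, 0.6) → out
#6 (-3,-6): internal coord -3 + (-6)·τ' = -0.51472; -0.51472 ∉ [0.2, 0.6) → out
#7 (8,16): internal coord 8 + (16)·τ' = +1.37258; +1.37258 ∉ [0.2, 0.6) → out

none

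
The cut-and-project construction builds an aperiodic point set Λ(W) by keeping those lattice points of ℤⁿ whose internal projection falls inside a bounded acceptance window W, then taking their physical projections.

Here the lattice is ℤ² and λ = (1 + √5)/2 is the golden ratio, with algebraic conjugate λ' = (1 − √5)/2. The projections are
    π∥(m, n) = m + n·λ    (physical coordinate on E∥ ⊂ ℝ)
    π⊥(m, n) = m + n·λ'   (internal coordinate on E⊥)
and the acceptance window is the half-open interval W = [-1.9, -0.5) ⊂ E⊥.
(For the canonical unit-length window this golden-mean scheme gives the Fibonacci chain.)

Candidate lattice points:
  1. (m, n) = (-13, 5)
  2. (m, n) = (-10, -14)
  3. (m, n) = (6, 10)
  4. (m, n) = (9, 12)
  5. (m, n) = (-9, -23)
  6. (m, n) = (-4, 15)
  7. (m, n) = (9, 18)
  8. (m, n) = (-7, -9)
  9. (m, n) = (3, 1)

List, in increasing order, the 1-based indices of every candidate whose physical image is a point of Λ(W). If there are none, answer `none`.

Compute λ' = (1−√5)/2 = -0.6180, so π⊥(m,n) = m -0.6180·n.
#1 (-13,5): internal coord -13 + (5)·λ' = -16.0902; -16.0902 ∉ [-1.9, -0.5) → out
#2 (-10,-14): internal coord -10 + (-14)·λ' = -1.3475; -1.3475 ∈ [-1.9, -0.5) → IN Λ
#3 (6,10): internal coord 6 + (10)·λ' = -0.1803; -0.1803 ∉ [-1.9, -0.5) → out
#4 (9,12): internal coord 9 + (12)·λ' = +1.5836; +1.5836 ∉ [-1.9, -0.5) → out
#5 (-9,-23): internal coord -9 + (-23)·λ' = +5.2148; +5.2148 ∉ [-1.9, -0.5) → out
#6 (-4,15): internal coord -4 + (15)·λ' = -13.2705; -13.2705 ∉ [-1.9, -0.5) → out
#7 (9,18): internal coord 9 + (18)·λ' = -2.1246; -2.1246 ∉ [-1.9, -0.5) → out
#8 (-7,-9): internal coord -7 + (-9)·λ' = -1.4377; -1.4377 ∈ [-1.9, -0.5) → IN Λ
#9 (3,1): internal coord 3 + (1)·λ' = +2.3820; +2.3820 ∉ [-1.9, -0.5) → out

2, 8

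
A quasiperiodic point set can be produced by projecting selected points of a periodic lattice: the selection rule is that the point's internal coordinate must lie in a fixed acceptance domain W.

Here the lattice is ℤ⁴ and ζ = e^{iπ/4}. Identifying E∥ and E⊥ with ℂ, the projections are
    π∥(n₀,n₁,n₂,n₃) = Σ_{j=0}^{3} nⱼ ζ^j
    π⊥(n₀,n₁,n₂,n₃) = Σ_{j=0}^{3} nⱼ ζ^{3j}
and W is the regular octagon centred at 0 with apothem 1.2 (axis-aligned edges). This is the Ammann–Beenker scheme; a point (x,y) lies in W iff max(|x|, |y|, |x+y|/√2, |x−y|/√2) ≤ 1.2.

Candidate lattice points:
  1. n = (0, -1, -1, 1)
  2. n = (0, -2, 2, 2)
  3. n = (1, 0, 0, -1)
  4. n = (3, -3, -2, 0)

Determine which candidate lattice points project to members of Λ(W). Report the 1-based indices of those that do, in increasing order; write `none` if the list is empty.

π⊥(n) = n₀ + n₁ζ³ + n₂ζ⁶ + n₃ζ⁹ where ζ = e^{iπ/4}.
candidate 1: n = (0, -1, -1, 1) → π⊥ ≈ (+1.414214, +1.000000); max(|x|,|y|,|x±y|/√2) = 1.707107 > 1.2 ⇒ ∉ W
candidate 2: n = (0, -2, 2, 2) → π⊥ ≈ (+2.828427, -2.000000); max(|x|,|y|,|x±y|/√2) = 3.414214 > 1.2 ⇒ ∉ W
candidate 3: n = (1, 0, 0, -1) → π⊥ ≈ (+0.292893, -0.707107); max(|x|,|y|,|x±y|/√2) = 0.707107 ≤ 1.2 ⇒ ∈ W
candidate 4: n = (3, -3, -2, 0) → π⊥ ≈ (+5.121320, -0.121320); max(|x|,|y|,|x±y|/√2) = 5.121320 > 1.2 ⇒ ∉ W

3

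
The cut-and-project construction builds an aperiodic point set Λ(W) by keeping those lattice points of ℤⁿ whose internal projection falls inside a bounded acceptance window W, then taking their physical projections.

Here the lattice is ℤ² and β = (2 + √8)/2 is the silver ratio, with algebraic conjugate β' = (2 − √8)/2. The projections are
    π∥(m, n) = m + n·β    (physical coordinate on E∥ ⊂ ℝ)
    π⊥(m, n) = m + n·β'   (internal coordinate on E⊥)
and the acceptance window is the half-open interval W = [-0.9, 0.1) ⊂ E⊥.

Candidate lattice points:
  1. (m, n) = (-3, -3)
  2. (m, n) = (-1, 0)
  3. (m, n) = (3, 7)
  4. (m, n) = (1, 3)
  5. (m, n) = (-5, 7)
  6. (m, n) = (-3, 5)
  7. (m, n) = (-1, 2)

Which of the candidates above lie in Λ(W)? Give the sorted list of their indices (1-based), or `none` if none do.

4

β' = (2−√8)/2 ≈ -0.4142.
candidate 1: (m,n)=(-3,-3) → π∥ = -3-3·β ≈ -10.2426, π⊥ = -3-3·β' ≈ -1.7574 ∉ [-0.9, 0.1) ⇒ out
candidate 2: (m,n)=(-1,0) → π∥ = -1+0·β ≈ -1.0000, π⊥ = -1+0·β' ≈ -1.0000 ∉ [-0.9, 0.1) ⇒ out
candidate 3: (m,n)=(3,7) → π∥ = 3+7·β ≈ 19.8995, π⊥ = 3+7·β' ≈ 0.1005 ∉ [-0.9, 0.1) ⇒ out
candidate 4: (m,n)=(1,3) → π∥ = 1+3·β ≈ 8.2426, π⊥ = 1+3·β' ≈ -0.2426 ∈ [-0.9, 0.1) ⇒ IN Λ
candidate 5: (m,n)=(-5,7) → π∥ = -5+7·β ≈ 11.8995, π⊥ = -5+7·β' ≈ -7.8995 ∉ [-0.9, 0.1) ⇒ out
candidate 6: (m,n)=(-3,5) → π∥ = -3+5·β ≈ 9.0711, π⊥ = -3+5·β' ≈ -5.0711 ∉ [-0.9, 0.1) ⇒ out
candidate 7: (m,n)=(-1,2) → π∥ = -1+2·β ≈ 3.8284, π⊥ = -1+2·β' ≈ -1.8284 ∉ [-0.9, 0.1) ⇒ out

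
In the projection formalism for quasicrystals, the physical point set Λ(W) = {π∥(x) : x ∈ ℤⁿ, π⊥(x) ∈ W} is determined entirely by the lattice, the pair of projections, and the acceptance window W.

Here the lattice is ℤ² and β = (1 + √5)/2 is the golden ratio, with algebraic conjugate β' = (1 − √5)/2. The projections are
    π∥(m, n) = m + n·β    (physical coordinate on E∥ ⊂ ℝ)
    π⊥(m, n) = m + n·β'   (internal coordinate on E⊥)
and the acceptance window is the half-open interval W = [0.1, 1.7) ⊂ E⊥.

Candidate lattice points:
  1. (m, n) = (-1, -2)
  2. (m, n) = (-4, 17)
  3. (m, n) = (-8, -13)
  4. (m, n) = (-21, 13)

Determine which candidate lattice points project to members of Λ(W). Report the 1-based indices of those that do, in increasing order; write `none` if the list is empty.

1

Compute β' = (1−√5)/2 = -0.6180, so π⊥(m,n) = m -0.6180·n.
candidate 1: (m,n)=(-1,-2) → π∥ = -1-2·β ≈ -4.2361, π⊥ = -1-2·β' ≈ 0.2361 ∈ [0.1, 1.7) ⇒ IN Λ
candidate 2: (m,n)=(-4,17) → π∥ = -4+17·β ≈ 23.5066, π⊥ = -4+17·β' ≈ -14.5066 ∉ [0.1, 1.7) ⇒ out
candidate 3: (m,n)=(-8,-13) → π∥ = -8-13·β ≈ -29.0344, π⊥ = -8-13·β' ≈ 0.0344 ∉ [0.1, 1.7) ⇒ out
candidate 4: (m,n)=(-21,13) → π∥ = -21+13·β ≈ 0.0344, π⊥ = -21+13·β' ≈ -29.0344 ∉ [0.1, 1.7) ⇒ out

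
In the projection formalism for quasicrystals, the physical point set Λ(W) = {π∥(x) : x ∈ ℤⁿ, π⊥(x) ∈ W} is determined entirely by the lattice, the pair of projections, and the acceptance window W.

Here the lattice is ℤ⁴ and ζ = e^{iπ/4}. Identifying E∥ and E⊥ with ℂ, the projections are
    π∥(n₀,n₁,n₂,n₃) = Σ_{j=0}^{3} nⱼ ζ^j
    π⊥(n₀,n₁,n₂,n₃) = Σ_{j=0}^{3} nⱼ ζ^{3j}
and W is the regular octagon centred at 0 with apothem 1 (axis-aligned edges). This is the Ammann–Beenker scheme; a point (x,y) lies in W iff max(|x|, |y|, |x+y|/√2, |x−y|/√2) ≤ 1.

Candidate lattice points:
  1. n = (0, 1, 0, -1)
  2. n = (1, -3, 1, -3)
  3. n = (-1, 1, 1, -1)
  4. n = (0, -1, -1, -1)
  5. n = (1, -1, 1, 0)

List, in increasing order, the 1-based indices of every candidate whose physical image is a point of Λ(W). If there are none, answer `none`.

4

Internal map: ζ^{3j} for j=0..3 gives (1,0), (−√2/2,√2/2), (0,−1), (√2/2,√2/2).
candidate 1: n = (0, 1, 0, -1) → π⊥ ≈ (-1.4142, +0.0000); max(|x|,|y|,|x±y|/√2) = 1.4142 > 1 ⇒ ∉ W
candidate 2: n = (1, -3, 1, -3) → π⊥ ≈ (+1.0000, -5.2426); max(|x|,|y|,|x±y|/√2) = 5.2426 > 1 ⇒ ∉ W
candidate 3: n = (-1, 1, 1, -1) → π⊥ ≈ (-2.4142, -1.0000); max(|x|,|y|,|x±y|/√2) = 2.4142 > 1 ⇒ ∉ W
candidate 4: n = (0, -1, -1, -1) → π⊥ ≈ (+0.0000, -0.4142); max(|x|,|y|,|x±y|/√2) = 0.4142 ≤ 1 ⇒ ∈ W
candidate 5: n = (1, -1, 1, 0) → π⊥ ≈ (+1.7071, -1.7071); max(|x|,|y|,|x±y|/√2) = 2.4142 > 1 ⇒ ∉ W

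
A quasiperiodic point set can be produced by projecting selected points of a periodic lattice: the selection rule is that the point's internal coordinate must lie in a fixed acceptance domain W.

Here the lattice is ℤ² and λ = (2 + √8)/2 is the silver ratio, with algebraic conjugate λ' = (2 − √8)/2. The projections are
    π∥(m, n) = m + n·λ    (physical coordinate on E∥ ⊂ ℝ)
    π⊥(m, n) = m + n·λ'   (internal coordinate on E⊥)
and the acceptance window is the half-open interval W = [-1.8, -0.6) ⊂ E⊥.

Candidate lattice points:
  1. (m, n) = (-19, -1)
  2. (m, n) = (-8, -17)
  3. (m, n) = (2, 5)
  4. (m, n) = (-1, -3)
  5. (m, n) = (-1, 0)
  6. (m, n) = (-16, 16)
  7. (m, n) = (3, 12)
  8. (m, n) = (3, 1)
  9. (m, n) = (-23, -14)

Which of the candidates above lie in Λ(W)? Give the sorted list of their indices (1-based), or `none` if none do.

2, 5

λ' = (2−√8)/2 ≈ -0.4142.
candidate 1: (m,n)=(-19,-1) → π∥ = -19-1·λ ≈ -21.4142, π⊥ = -19-1·λ' ≈ -18.5858 ∉ [-1.8, -0.6) ⇒ out
candidate 2: (m,n)=(-8,-17) → π∥ = -8-17·λ ≈ -49.0416, π⊥ = -8-17·λ' ≈ -0.9584 ∈ [-1.8, -0.6) ⇒ IN Λ
candidate 3: (m,n)=(2,5) → π∥ = 2+5·λ ≈ 14.0711, π⊥ = 2+5·λ' ≈ -0.0711 ∉ [-1.8, -0.6) ⇒ out
candidate 4: (m,n)=(-1,-3) → π∥ = -1-3·λ ≈ -8.2426, π⊥ = -1-3·λ' ≈ 0.2426 ∉ [-1.8, -0.6) ⇒ out
candidate 5: (m,n)=(-1,0) → π∥ = -1+0·λ ≈ -1.0000, π⊥ = -1+0·λ' ≈ -1.0000 ∈ [-1.8, -0.6) ⇒ IN Λ
candidate 6: (m,n)=(-16,16) → π∥ = -16+16·λ ≈ 22.6274, π⊥ = -16+16·λ' ≈ -22.6274 ∉ [-1.8, -0.6) ⇒ out
candidate 7: (m,n)=(3,12) → π∥ = 3+12·λ ≈ 31.9706, π⊥ = 3+12·λ' ≈ -1.9706 ∉ [-1.8, -0.6) ⇒ out
candidate 8: (m,n)=(3,1) → π∥ = 3+1·λ ≈ 5.4142, π⊥ = 3+1·λ' ≈ 2.5858 ∉ [-1.8, -0.6) ⇒ out
candidate 9: (m,n)=(-23,-14) → π∥ = -23-14·λ ≈ -56.7990, π⊥ = -23-14·λ' ≈ -17.2010 ∉ [-1.8, -0.6) ⇒ out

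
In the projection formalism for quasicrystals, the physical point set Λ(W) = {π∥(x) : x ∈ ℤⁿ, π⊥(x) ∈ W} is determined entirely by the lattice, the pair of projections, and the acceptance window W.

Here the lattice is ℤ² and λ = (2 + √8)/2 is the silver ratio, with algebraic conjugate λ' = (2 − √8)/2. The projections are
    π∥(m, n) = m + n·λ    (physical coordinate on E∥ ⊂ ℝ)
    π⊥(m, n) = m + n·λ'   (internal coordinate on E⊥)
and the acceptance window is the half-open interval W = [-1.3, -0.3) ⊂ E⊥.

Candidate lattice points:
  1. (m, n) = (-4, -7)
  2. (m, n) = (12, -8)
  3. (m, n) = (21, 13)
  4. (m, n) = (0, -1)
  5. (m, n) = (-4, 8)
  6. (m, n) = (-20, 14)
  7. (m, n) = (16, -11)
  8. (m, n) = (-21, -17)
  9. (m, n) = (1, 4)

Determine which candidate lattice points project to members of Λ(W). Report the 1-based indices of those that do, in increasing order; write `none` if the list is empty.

1, 9

Numerically λ ≈ 2.41421 and λ' = −1/λ ≈ -0.41421.
[1] lift (-4,-7): star map gives -1.10051; window check -1.3 ≤ -1.10051 < -0.3 is true → IN Λ
[2] lift (12,-8): star map gives 15.31371; window check -1.3 ≤ 15.31371 < -0.3 is false → out
[3] lift (21,13): star map gives 15.61522; window check -1.3 ≤ 15.61522 < -0.3 is false → out
[4] lift (0,-1): star map gives 0.41421; window check -1.3 ≤ 0.41421 < -0.3 is false → out
[5] lift (-4,8): star map gives -7.31371; window check -1.3 ≤ -7.31371 < -0.3 is false → out
[6] lift (-20,14): star map gives -25.79899; window check -1.3 ≤ -25.79899 < -0.3 is false → out
[7] lift (16,-11): star map gives 20.55635; window check -1.3 ≤ 20.55635 < -0.3 is false → out
[8] lift (-21,-17): star map gives -13.95837; window check -1.3 ≤ -13.95837 < -0.3 is false → out
[9] lift (1,4): star map gives -0.65685; window check -1.3 ≤ -0.65685 < -0.3 is true → IN Λ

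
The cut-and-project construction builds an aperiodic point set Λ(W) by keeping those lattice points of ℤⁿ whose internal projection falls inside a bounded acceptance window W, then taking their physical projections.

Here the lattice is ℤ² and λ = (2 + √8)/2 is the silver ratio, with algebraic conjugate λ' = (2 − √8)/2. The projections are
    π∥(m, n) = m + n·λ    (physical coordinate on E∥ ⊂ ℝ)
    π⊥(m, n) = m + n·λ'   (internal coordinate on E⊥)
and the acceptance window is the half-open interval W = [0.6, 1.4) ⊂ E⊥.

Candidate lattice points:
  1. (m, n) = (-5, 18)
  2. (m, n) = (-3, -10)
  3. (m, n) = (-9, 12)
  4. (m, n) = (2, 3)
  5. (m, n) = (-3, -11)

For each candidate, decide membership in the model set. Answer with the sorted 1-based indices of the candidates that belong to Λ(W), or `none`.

2, 4

λ' = (2−√8)/2 ≈ -0.41421.
[1] lift (-5,18): star map gives -12.45584; window check 0.6 ≤ -12.45584 < 1.4 is false → out
[2] lift (-3,-10): star map gives 1.14214; window check 0.6 ≤ 1.14214 < 1.4 is true → IN Λ
[3] lift (-9,12): star map gives -13.97056; window check 0.6 ≤ -13.97056 < 1.4 is false → out
[4] lift (2,3): star map gives 0.75736; window check 0.6 ≤ 0.75736 < 1.4 is true → IN Λ
[5] lift (-3,-11): star map gives 1.55635; window check 0.6 ≤ 1.55635 < 1.4 is false → out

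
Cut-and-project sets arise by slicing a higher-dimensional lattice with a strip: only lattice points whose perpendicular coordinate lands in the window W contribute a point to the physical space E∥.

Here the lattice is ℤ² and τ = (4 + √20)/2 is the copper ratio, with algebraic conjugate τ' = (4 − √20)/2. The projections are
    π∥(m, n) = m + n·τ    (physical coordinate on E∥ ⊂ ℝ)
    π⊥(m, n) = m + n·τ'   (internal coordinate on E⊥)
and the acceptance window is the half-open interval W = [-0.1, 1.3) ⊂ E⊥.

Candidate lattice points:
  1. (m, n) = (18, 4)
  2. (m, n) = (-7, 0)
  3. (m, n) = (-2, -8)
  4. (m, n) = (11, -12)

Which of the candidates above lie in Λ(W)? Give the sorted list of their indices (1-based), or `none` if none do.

none

Compute τ' = (4−√20)/2 = -0.23607, so π⊥(m,n) = m -0.23607·n.
[1] lift (18,4): star map gives 17.05573; window check -0.1 ≤ 17.05573 < 1.3 is false → out
[2] lift (-7,0): star map gives -7.00000; window check -0.1 ≤ -7.00000 < 1.3 is false → out
[3] lift (-2,-8): star map gives -0.11146; window check -0.1 ≤ -0.11146 < 1.3 is false → out
[4] lift (11,-12): star map gives 13.83282; window check -0.1 ≤ 13.83282 < 1.3 is false → out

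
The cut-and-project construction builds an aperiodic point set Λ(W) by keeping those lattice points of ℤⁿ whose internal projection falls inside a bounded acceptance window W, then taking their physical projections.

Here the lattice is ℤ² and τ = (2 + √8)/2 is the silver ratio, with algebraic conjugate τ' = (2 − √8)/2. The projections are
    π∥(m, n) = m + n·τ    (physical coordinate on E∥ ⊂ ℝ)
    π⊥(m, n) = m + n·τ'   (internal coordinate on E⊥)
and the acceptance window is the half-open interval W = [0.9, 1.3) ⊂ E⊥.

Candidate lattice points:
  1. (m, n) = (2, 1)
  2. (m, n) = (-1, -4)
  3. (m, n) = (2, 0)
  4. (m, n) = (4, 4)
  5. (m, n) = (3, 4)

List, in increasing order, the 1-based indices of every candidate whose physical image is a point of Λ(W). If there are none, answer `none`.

none

Compute τ' = (2−√8)/2 = -0.4142, so π⊥(m,n) = m -0.4142·n.
#1 (2,1): internal coord 2 + (1)·τ' = +1.5858; +1.5858 ∉ [0.9, 1.3) → out
#2 (-1,-4): internal coord -1 + (-4)·τ' = +0.6569; +0.6569 ∉ [0.9, 1.3) → out
#3 (2,0): internal coord 2 + (0)·τ' = +2.0000; +2.0000 ∉ [0.9, 1.3) → out
#4 (4,4): internal coord 4 + (4)·τ' = +2.3431; +2.3431 ∉ [0.9, 1.3) → out
#5 (3,4): internal coord 3 + (4)·τ' = +1.3431; +1.3431 ∉ [0.9, 1.3) → out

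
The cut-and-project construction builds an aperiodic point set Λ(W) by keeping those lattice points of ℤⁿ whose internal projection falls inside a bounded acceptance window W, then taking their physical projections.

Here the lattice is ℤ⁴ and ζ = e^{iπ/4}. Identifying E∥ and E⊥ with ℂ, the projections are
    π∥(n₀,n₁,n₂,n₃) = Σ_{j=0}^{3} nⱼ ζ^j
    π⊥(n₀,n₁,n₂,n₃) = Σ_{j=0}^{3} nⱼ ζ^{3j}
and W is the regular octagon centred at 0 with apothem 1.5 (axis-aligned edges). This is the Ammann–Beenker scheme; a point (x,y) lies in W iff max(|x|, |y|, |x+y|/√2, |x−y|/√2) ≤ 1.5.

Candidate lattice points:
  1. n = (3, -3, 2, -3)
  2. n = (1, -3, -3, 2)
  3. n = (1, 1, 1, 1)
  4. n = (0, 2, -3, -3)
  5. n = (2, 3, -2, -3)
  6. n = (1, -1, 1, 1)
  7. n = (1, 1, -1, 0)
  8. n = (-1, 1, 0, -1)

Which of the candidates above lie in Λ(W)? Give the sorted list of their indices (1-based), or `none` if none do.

3

With ζ = e^{iπ/4} the internal vectors are ζ^0,ζ^3,ζ^6,ζ^9.
#1 (3, -3, 2, -3): internal (3.000000, -6.242641); octagon support 6.535534 vs apothem 1.5 → ∉ W
#2 (1, -3, -3, 2): internal (4.535534, 2.292893); octagon support 4.828427 vs apothem 1.5 → ∉ W
#3 (1, 1, 1, 1): internal (1.000000, 0.414214); octagon support 1.000000 vs apothem 1.5 → ∈ W
#4 (0, 2, -3, -3): internal (-3.535534, 2.292893); octagon support 4.121320 vs apothem 1.5 → ∉ W
#5 (2, 3, -2, -3): internal (-2.242641, 2.000000); octagon support 3.000000 vs apothem 1.5 → ∉ W
#6 (1, -1, 1, 1): internal (2.414214, -1.000000); octagon support 2.414214 vs apothem 1.5 → ∉ W
#7 (1, 1, -1, 0): internal (0.292893, 1.707107); octagon support 1.707107 vs apothem 1.5 → ∉ W
#8 (-1, 1, 0, -1): internal (-2.414214, 0.000000); octagon support 2.414214 vs apothem 1.5 → ∉ W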